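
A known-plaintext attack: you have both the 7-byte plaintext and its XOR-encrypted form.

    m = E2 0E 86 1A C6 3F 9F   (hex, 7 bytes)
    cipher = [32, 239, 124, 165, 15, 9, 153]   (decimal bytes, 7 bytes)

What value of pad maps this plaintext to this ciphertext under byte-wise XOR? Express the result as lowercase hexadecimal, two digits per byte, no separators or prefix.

Since cipher = m ⊕ pad, XORing both sides with m gives pad = m ⊕ cipher.
byte 0: 226 xor  32 = 194
byte 1:  14 xor 239 = 225
byte 2: 134 xor 124 = 250
byte 3:  26 xor 165 = 191
byte 4: 198 xor  15 = 201
byte 5:  63 xor   9 =  54
byte 6: 159 xor 153 =   6

c2e1fabfc93606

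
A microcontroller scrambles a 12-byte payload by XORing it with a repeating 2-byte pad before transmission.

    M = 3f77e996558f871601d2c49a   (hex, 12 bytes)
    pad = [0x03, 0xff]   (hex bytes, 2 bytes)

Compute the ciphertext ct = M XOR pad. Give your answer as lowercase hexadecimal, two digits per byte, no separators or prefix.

3c88ea69567084e9022dc765

The 2-byte key repeats, so the effective keystream is 03 ff 03 ff 03 ff 03 ff 03 ff 03 ff.
byte 0: 3f ^ 03 = 3c
byte 1: 77 ^ ff = 88
byte 2: e9 ^ 03 = ea
byte 3: 96 ^ ff = 69
byte 4: 55 ^ 03 = 56
byte 5: 8f ^ ff = 70
byte 6: 87 ^ 03 = 84
byte 7: 16 ^ ff = e9
byte 8: 01 ^ 03 = 02
byte 9: d2 ^ ff = 2d
byte 10: c4 ^ 03 = c7
byte 11: 9a ^ ff = 65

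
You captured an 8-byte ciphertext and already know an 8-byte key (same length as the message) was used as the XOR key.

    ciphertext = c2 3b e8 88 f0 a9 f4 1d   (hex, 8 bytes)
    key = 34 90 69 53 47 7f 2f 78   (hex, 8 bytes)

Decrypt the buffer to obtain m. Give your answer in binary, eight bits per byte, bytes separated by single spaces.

XOR is its own inverse, so applying the key byte-wise gives the result directly.
11000010 xor 00110100 = 11110110
00111011 xor 10010000 = 10101011
11101000 xor 01101001 = 10000001
10001000 xor 01010011 = 11011011
11110000 xor 01000111 = 10110111
10101001 xor 01111111 = 11010110
11110100 xor 00101111 = 11011011
00011101 xor 01111000 = 01100101

11110110 10101011 10000001 11011011 10110111 11010110 11011011 01100101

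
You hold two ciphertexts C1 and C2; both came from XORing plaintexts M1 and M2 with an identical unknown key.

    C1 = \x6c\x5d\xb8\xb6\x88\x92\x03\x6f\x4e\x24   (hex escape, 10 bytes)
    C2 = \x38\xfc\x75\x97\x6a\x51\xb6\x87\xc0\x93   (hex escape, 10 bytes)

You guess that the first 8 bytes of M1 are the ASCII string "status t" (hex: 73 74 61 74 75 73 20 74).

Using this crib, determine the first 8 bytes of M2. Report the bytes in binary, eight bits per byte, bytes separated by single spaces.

00100111 11010101 10101100 01010101 10010111 10110000 10010101 10011100

First, C1 ⊕ C2 = (M1 ⊕ K) ⊕ (M2 ⊕ K) = M1 ⊕ M2, so the key drops out. Then M2 = (M1 ⊕ M2) ⊕ M1 over the first 8 bytes.
byte 0: (6c ⊕ 38) ⊕ 73 = 54 ⊕ 73 = 27
byte 1: (5d ⊕ fc) ⊕ 74 = a1 ⊕ 74 = d5
byte 2: (b8 ⊕ 75) ⊕ 61 = cd ⊕ 61 = ac
byte 3: (b6 ⊕ 97) ⊕ 74 = 21 ⊕ 74 = 55
byte 4: (88 ⊕ 6a) ⊕ 75 = e2 ⊕ 75 = 97
byte 5: (92 ⊕ 51) ⊕ 73 = c3 ⊕ 73 = b0
byte 6: (03 ⊕ b6) ⊕ 20 = b5 ⊕ 20 = 95
byte 7: (6f ⊕ 87) ⊕ 74 = e8 ⊕ 74 = 9c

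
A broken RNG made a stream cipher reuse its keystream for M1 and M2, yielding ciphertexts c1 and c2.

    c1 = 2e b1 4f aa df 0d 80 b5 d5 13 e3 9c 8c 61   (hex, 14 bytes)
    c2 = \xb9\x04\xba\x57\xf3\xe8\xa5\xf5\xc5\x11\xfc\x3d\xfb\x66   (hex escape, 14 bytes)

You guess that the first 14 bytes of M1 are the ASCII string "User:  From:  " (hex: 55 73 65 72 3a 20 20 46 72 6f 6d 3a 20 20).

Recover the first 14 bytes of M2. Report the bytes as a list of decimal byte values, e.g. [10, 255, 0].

[194, 198, 144, 143, 22, 197, 5, 6, 98, 109, 114, 155, 87, 39]

First, c1 ⊕ c2 = (M1 ⊕ K) ⊕ (M2 ⊕ K) = M1 ⊕ M2, so the key drops out. Then M2 = (M1 ⊕ M2) ⊕ M1 over the first 14 bytes.
byte 0: (2e xor b9) xor 55 = 97 xor 55 = c2
byte 1: (b1 xor 04) xor 73 = b5 xor 73 = c6
byte 2: (4f xor ba) xor 65 = f5 xor 65 = 90
byte 3: (aa xor 57) xor 72 = fd xor 72 = 8f
byte 4: (df xor f3) xor 3a = 2c xor 3a = 16
byte 5: (0d xor e8) xor 20 = e5 xor 20 = c5
byte 6: (80 xor a5) xor 20 = 25 xor 20 = 05
byte 7: (b5 xor f5) xor 46 = 40 xor 46 = 06
byte 8: (d5 xor c5) xor 72 = 10 xor 72 = 62
byte 9: (13 xor 11) xor 6f = 02 xor 6f = 6d
byte 10: (e3 xor fc) xor 6d = 1f xor 6d = 72
byte 11: (9c xor 3d) xor 3a = a1 xor 3a = 9b
byte 12: (8c xor fb) xor 20 = 77 xor 20 = 57
byte 13: (61 xor 66) xor 20 = 07 xor 20 = 27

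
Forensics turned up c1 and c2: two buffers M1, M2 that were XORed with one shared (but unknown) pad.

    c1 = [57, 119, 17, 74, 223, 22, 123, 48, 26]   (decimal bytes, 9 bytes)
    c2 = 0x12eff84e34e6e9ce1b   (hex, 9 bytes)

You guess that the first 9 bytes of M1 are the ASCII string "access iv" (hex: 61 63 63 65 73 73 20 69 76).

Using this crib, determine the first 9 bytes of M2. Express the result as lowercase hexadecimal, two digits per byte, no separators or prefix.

First, c1 ⊕ c2 = (M1 ⊕ K) ⊕ (M2 ⊕ K) = M1 ⊕ M2, so the key drops out. Then M2 = (M1 ⊕ M2) ⊕ M1 over the first 9 bytes.
byte 0: (39 XOR 12) XOR 61 = 2b XOR 61 = 4a
byte 1: (77 XOR ef) XOR 63 = 98 XOR 63 = fb
byte 2: (11 XOR f8) XOR 63 = e9 XOR 63 = 8a
byte 3: (4a XOR 4e) XOR 65 = 04 XOR 65 = 61
byte 4: (df XOR 34) XOR 73 = eb XOR 73 = 98
byte 5: (16 XOR e6) XOR 73 = f0 XOR 73 = 83
byte 6: (7b XOR e9) XOR 20 = 92 XOR 20 = b2
byte 7: (30 XOR ce) XOR 69 = fe XOR 69 = 97
byte 8: (1a XOR 1b) XOR 76 = 01 XOR 76 = 77

4afb8a619883b29777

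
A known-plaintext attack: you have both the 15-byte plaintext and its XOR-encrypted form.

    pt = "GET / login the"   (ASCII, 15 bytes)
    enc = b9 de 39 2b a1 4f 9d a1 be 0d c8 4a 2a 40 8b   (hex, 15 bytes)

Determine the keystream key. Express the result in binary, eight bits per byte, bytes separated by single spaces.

11111110 10011011 01101101 00001011 10001110 01101111 11110001 11001110 11011001 01100100 10100110 01101010 01011110 00101000 11101110

Since enc = pt ⊕ key, XORing both sides with pt gives key = pt ⊕ enc.
byte 0:  71 xor 185 = 254
byte 1:  69 xor 222 = 155
byte 2:  84 xor  57 = 109
byte 3:  32 xor  43 =  11
byte 4:  47 xor 161 = 142
byte 5:  32 xor  79 = 111
byte 6: 108 xor 157 = 241
byte 7: 111 xor 161 = 206
byte 8: 103 xor 190 = 217
byte 9: 105 xor  13 = 100
byte 10: 110 xor 200 = 166
byte 11:  32 xor  74 = 106
byte 12: 116 xor  42 =  94
byte 13: 104 xor  64 =  40
byte 14: 101 xor 139 = 238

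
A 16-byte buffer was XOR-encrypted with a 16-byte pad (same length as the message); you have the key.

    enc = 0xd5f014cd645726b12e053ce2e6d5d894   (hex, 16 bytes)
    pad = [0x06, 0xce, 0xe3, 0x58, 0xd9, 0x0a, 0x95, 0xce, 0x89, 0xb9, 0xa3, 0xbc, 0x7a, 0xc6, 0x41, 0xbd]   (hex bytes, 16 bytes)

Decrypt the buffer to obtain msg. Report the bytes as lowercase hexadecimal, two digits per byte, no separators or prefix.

d33ef795bd5db37fa7bc9f5e9c139929

11010101 ^ 00000110 = 11010011
11110000 ^ 11001110 = 00111110
00010100 ^ 11100011 = 11110111
11001101 ^ 01011000 = 10010101
01100100 ^ 11011001 = 10111101
01010111 ^ 00001010 = 01011101
00100110 ^ 10010101 = 10110011
10110001 ^ 11001110 = 01111111
00101110 ^ 10001001 = 10100111
00000101 ^ 10111001 = 10111100
00111100 ^ 10100011 = 10011111
11100010 ^ 10111100 = 01011110
11100110 ^ 01111010 = 10011100
11010101 ^ 11000110 = 00010011
11011000 ^ 01000001 = 10011001
10010100 ^ 10111101 = 00101001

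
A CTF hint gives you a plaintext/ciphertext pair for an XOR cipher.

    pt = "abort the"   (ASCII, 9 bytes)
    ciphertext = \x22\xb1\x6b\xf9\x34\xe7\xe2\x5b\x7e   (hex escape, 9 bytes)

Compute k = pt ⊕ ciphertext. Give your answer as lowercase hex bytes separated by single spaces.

Since ciphertext = pt ⊕ k, XORing both sides with pt gives k = pt ⊕ ciphertext.
61 ⊕ 22 = 43
62 ⊕ b1 = d3
6f ⊕ 6b = 04
72 ⊕ f9 = 8b
74 ⊕ 34 = 40
20 ⊕ e7 = c7
74 ⊕ e2 = 96
68 ⊕ 5b = 33
65 ⊕ 7e = 1b

43 d3 04 8b 40 c7 96 33 1b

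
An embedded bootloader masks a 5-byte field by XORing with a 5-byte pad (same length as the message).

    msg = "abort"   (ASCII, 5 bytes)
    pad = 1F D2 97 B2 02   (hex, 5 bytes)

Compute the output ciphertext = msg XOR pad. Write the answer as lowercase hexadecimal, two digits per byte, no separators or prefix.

byte 0: 61 XOR 1f = 7e
byte 1: 62 XOR d2 = b0
byte 2: 6f XOR 97 = f8
byte 3: 72 XOR b2 = c0
byte 4: 74 XOR 02 = 76

7eb0f8c076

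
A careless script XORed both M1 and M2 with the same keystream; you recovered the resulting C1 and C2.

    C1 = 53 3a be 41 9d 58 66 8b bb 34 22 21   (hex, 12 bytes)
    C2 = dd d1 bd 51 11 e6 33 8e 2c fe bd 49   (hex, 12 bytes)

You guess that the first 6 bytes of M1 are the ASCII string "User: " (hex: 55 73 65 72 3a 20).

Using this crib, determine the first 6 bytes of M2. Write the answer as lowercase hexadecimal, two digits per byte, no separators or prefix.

First, C1 ⊕ C2 = (M1 ⊕ K) ⊕ (M2 ⊕ K) = M1 ⊕ M2, so the key drops out. Then M2 = (M1 ⊕ M2) ⊕ M1 over the first 6 bytes.
byte 0: (53 ^ dd) ^ 55 = 8e ^ 55 = db
byte 1: (3a ^ d1) ^ 73 = eb ^ 73 = 98
byte 2: (be ^ bd) ^ 65 = 03 ^ 65 = 66
byte 3: (41 ^ 51) ^ 72 = 10 ^ 72 = 62
byte 4: (9d ^ 11) ^ 3a = 8c ^ 3a = b6
byte 5: (58 ^ e6) ^ 20 = be ^ 20 = 9e

db986662b69e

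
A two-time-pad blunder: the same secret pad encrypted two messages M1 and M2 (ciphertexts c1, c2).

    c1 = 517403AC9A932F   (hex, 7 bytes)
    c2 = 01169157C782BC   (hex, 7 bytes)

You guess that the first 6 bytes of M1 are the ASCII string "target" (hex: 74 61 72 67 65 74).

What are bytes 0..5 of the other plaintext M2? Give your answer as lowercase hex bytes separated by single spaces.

First, c1 ⊕ c2 = (M1 ⊕ K) ⊕ (M2 ⊕ K) = M1 ⊕ M2, so the key drops out. Then M2 = (M1 ⊕ M2) ⊕ M1 over the first 6 bytes.
byte 0: (51 xor 01) xor 74 = 50 xor 74 = 24
byte 1: (74 xor 16) xor 61 = 62 xor 61 = 03
byte 2: (03 xor 91) xor 72 = 92 xor 72 = e0
byte 3: (ac xor 57) xor 67 = fb xor 67 = 9c
byte 4: (9a xor c7) xor 65 = 5d xor 65 = 38
byte 5: (93 xor 82) xor 74 = 11 xor 74 = 65

24 03 e0 9c 38 65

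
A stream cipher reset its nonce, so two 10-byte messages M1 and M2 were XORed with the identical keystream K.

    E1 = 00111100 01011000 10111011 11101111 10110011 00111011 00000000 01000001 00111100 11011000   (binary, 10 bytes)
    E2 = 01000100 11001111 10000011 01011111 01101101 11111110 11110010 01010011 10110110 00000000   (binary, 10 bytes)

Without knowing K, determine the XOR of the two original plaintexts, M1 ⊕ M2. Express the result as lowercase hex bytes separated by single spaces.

78 97 38 b0 de c5 f2 12 8a d8

E1 ⊕ E2 = (M1 ⊕ K) ⊕ (M2 ⊕ K) = M1 ⊕ M2 — the shared key cancels under XOR.
00111100 xor 01000100 = 01111000
01011000 xor 11001111 = 10010111
10111011 xor 10000011 = 00111000
11101111 xor 01011111 = 10110000
10110011 xor 01101101 = 11011110
00111011 xor 11111110 = 11000101
00000000 xor 11110010 = 11110010
01000001 xor 01010011 = 00010010
00111100 xor 10110110 = 10001010
11011000 xor 00000000 = 11011000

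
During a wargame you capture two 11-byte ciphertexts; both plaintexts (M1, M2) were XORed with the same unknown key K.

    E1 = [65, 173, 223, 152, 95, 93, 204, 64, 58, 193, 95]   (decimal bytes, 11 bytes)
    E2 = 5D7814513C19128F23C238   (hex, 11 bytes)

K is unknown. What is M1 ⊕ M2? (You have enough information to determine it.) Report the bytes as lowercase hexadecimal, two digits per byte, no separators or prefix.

E1 ⊕ E2 = (M1 ⊕ K) ⊕ (M2 ⊕ K) = M1 ⊕ M2 — the shared key cancels under XOR.
01000001 XOR 01011101 = 00011100
10101101 XOR 01111000 = 11010101
11011111 XOR 00010100 = 11001011
10011000 XOR 01010001 = 11001001
01011111 XOR 00111100 = 01100011
01011101 XOR 00011001 = 01000100
11001100 XOR 00010010 = 11011110
01000000 XOR 10001111 = 11001111
00111010 XOR 00100011 = 00011001
11000001 XOR 11000010 = 00000011
01011111 XOR 00111000 = 01100111

1cd5cbc96344decf190367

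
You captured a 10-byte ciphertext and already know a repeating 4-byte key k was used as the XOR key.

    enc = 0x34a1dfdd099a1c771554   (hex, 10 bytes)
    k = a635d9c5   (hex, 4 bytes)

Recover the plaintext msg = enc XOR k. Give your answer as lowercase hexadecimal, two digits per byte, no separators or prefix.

92940618afafc5b2b361

The 4-byte key repeats, so the effective keystream is a6 35 d9 c5 a6 35 d9 c5 a6 35.
byte 0: 34 ^ a6 = 92
byte 1: a1 ^ 35 = 94
byte 2: df ^ d9 = 06
byte 3: dd ^ c5 = 18
byte 4: 09 ^ a6 = af
byte 5: 9a ^ 35 = af
byte 6: 1c ^ d9 = c5
byte 7: 77 ^ c5 = b2
byte 8: 15 ^ a6 = b3
byte 9: 54 ^ 35 = 61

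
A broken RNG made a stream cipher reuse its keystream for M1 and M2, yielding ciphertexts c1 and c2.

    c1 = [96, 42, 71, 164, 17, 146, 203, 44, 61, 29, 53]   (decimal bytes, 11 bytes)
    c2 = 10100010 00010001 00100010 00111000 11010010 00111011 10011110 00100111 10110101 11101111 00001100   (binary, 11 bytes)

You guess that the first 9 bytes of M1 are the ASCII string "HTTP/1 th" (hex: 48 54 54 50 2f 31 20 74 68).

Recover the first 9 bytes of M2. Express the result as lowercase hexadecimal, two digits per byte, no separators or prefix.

8a6f31ccec98757fe0

First, c1 ⊕ c2 = (M1 ⊕ K) ⊕ (M2 ⊕ K) = M1 ⊕ M2, so the key drops out. Then M2 = (M1 ⊕ M2) ⊕ M1 over the first 9 bytes.
byte 0: (60 xor a2) xor 48 = c2 xor 48 = 8a
byte 1: (2a xor 11) xor 54 = 3b xor 54 = 6f
byte 2: (47 xor 22) xor 54 = 65 xor 54 = 31
byte 3: (a4 xor 38) xor 50 = 9c xor 50 = cc
byte 4: (11 xor d2) xor 2f = c3 xor 2f = ec
byte 5: (92 xor 3b) xor 31 = a9 xor 31 = 98
byte 6: (cb xor 9e) xor 20 = 55 xor 20 = 75
byte 7: (2c xor 27) xor 74 = 0b xor 74 = 7f
byte 8: (3d xor b5) xor 68 = 88 xor 68 = e0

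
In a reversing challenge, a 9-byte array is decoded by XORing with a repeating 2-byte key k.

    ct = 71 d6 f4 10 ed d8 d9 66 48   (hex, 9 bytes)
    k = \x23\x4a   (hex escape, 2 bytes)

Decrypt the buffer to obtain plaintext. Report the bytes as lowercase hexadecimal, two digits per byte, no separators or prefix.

The 2-byte key repeats, so the effective keystream is 23 4a 23 4a 23 4a 23 4a 23.
byte 0: 71 xor 23 = 52
byte 1: d6 xor 4a = 9c
byte 2: f4 xor 23 = d7
byte 3: 10 xor 4a = 5a
byte 4: ed xor 23 = ce
byte 5: d8 xor 4a = 92
byte 6: d9 xor 23 = fa
byte 7: 66 xor 4a = 2c
byte 8: 48 xor 23 = 6b

529cd75ace92fa2c6b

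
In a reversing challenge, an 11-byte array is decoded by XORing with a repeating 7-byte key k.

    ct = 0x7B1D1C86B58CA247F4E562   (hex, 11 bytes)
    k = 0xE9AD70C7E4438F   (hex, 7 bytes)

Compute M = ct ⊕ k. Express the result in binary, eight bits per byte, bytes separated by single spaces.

The 7-byte key repeats, so the effective keystream is e9 ad 70 c7 e4 43 8f e9 ad 70 c7.
byte 0: 123 xor 233 = 146
byte 1:  29 xor 173 = 176
byte 2:  28 xor 112 = 108
byte 3: 134 xor 199 =  65
byte 4: 181 xor 228 =  81
byte 5: 140 xor  67 = 207
byte 6: 162 xor 143 =  45
byte 7:  71 xor 233 = 174
byte 8: 244 xor 173 =  89
byte 9: 229 xor 112 = 149
byte 10:  98 xor 199 = 165

10010010 10110000 01101100 01000001 01010001 11001111 00101101 10101110 01011001 10010101 10100101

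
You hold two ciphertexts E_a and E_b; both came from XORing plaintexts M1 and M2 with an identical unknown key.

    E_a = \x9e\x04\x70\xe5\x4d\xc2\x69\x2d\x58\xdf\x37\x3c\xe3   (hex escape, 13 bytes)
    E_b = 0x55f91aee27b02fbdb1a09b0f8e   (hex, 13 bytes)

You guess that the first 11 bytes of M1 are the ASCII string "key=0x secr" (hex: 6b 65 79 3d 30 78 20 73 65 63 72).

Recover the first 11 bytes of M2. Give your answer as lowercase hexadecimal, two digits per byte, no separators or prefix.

First, E_a ⊕ E_b = (M1 ⊕ K) ⊕ (M2 ⊕ K) = M1 ⊕ M2, so the key drops out. Then M2 = (M1 ⊕ M2) ⊕ M1 over the first 11 bytes.
byte 0: (9e xor 55) xor 6b = cb xor 6b = a0
byte 1: (04 xor f9) xor 65 = fd xor 65 = 98
byte 2: (70 xor 1a) xor 79 = 6a xor 79 = 13
byte 3: (e5 xor ee) xor 3d = 0b xor 3d = 36
byte 4: (4d xor 27) xor 30 = 6a xor 30 = 5a
byte 5: (c2 xor b0) xor 78 = 72 xor 78 = 0a
byte 6: (69 xor 2f) xor 20 = 46 xor 20 = 66
byte 7: (2d xor bd) xor 73 = 90 xor 73 = e3
byte 8: (58 xor b1) xor 65 = e9 xor 65 = 8c
byte 9: (df xor a0) xor 63 = 7f xor 63 = 1c
byte 10: (37 xor 9b) xor 72 = ac xor 72 = de

a09813365a0a66e38c1cde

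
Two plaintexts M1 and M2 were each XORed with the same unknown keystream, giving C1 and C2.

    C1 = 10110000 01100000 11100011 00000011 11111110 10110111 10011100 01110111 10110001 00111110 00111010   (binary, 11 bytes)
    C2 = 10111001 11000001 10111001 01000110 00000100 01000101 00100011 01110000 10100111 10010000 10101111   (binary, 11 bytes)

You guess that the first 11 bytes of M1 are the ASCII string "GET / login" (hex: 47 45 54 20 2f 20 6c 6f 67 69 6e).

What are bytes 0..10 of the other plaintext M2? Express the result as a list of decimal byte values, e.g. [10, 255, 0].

First, C1 ⊕ C2 = (M1 ⊕ K) ⊕ (M2 ⊕ K) = M1 ⊕ M2, so the key drops out. Then M2 = (M1 ⊕ M2) ⊕ M1 over the first 11 bytes.
byte 0: (b0 ⊕ b9) ⊕ 47 = 09 ⊕ 47 = 4e
byte 1: (60 ⊕ c1) ⊕ 45 = a1 ⊕ 45 = e4
byte 2: (e3 ⊕ b9) ⊕ 54 = 5a ⊕ 54 = 0e
byte 3: (03 ⊕ 46) ⊕ 20 = 45 ⊕ 20 = 65
byte 4: (fe ⊕ 04) ⊕ 2f = fa ⊕ 2f = d5
byte 5: (b7 ⊕ 45) ⊕ 20 = f2 ⊕ 20 = d2
byte 6: (9c ⊕ 23) ⊕ 6c = bf ⊕ 6c = d3
byte 7: (77 ⊕ 70) ⊕ 6f = 07 ⊕ 6f = 68
byte 8: (b1 ⊕ a7) ⊕ 67 = 16 ⊕ 67 = 71
byte 9: (3e ⊕ 90) ⊕ 69 = ae ⊕ 69 = c7
byte 10: (3a ⊕ af) ⊕ 6e = 95 ⊕ 6e = fb

[78, 228, 14, 101, 213, 210, 211, 104, 113, 199, 251]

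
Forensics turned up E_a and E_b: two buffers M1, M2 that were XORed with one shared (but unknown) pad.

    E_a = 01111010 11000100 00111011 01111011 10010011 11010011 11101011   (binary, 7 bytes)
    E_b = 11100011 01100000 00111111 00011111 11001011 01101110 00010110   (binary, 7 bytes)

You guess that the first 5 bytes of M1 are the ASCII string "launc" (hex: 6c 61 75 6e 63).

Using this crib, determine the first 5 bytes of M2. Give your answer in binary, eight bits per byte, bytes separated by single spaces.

11110101 11000101 01110001 00001010 00111011

First, E_a ⊕ E_b = (M1 ⊕ K) ⊕ (M2 ⊕ K) = M1 ⊕ M2, so the key drops out. Then M2 = (M1 ⊕ M2) ⊕ M1 over the first 5 bytes.
byte 0: (7a XOR e3) XOR 6c = 99 XOR 6c = f5
byte 1: (c4 XOR 60) XOR 61 = a4 XOR 61 = c5
byte 2: (3b XOR 3f) XOR 75 = 04 XOR 75 = 71
byte 3: (7b XOR 1f) XOR 6e = 64 XOR 6e = 0a
byte 4: (93 XOR cb) XOR 63 = 58 XOR 63 = 3b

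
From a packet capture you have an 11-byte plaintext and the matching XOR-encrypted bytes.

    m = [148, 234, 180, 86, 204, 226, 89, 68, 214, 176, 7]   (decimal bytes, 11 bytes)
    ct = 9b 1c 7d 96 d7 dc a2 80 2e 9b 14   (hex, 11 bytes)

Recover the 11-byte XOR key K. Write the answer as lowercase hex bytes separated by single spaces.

Since ct = m ⊕ K, XORing both sides with m gives K = m ⊕ ct.
byte 0: 94 xor 9b = 0f
byte 1: ea xor 1c = f6
byte 2: b4 xor 7d = c9
byte 3: 56 xor 96 = c0
byte 4: cc xor d7 = 1b
byte 5: e2 xor dc = 3e
byte 6: 59 xor a2 = fb
byte 7: 44 xor 80 = c4
byte 8: d6 xor 2e = f8
byte 9: b0 xor 9b = 2b
byte 10: 07 xor 14 = 13

0f f6 c9 c0 1b 3e fb c4 f8 2b 13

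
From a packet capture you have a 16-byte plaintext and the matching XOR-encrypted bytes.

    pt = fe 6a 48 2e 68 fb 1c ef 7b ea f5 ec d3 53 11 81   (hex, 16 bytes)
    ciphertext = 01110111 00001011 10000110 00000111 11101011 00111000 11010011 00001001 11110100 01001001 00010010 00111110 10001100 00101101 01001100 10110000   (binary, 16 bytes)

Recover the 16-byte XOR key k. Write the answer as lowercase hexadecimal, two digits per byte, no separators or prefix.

Since ciphertext = pt ⊕ k, XORing both sides with pt gives k = pt ⊕ ciphertext.
254 XOR 119 = 137
106 XOR  11 =  97
 72 XOR 134 = 206
 46 XOR   7 =  41
104 XOR 235 = 131
251 XOR  56 = 195
 28 XOR 211 = 207
239 XOR   9 = 230
123 XOR 244 = 143
234 XOR  73 = 163
245 XOR  18 = 231
236 XOR  62 = 210
211 XOR 140 =  95
 83 XOR  45 = 126
 17 XOR  76 =  93
129 XOR 176 =  49

8961ce2983c3cfe68fa3e7d25f7e5d31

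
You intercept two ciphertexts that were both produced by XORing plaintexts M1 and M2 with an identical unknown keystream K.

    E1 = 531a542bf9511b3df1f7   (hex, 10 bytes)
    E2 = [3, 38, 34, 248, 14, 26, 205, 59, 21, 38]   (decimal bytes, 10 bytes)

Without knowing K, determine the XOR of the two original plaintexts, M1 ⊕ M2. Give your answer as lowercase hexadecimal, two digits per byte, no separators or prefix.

E1 ⊕ E2 = (M1 ⊕ K) ⊕ (M2 ⊕ K) = M1 ⊕ M2 — the shared key cancels under XOR.
 83 ^   3 =  80
 26 ^  38 =  60
 84 ^  34 = 118
 43 ^ 248 = 211
249 ^  14 = 247
 81 ^  26 =  75
 27 ^ 205 = 214
 61 ^  59 =   6
241 ^  21 = 228
247 ^  38 = 209

503c76d3f74bd606e4d1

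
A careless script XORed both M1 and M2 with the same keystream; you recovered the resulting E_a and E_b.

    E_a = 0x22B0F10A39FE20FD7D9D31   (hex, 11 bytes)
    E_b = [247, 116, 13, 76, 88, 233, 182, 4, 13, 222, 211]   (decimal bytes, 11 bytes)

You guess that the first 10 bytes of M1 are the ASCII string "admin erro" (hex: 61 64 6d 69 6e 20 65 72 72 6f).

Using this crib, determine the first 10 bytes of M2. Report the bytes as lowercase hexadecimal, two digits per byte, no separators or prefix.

b4a0912f0f37f38b022c

First, E_a ⊕ E_b = (M1 ⊕ K) ⊕ (M2 ⊕ K) = M1 ⊕ M2, so the key drops out. Then M2 = (M1 ⊕ M2) ⊕ M1 over the first 10 bytes.
byte 0: (22 ^ f7) ^ 61 = d5 ^ 61 = b4
byte 1: (b0 ^ 74) ^ 64 = c4 ^ 64 = a0
byte 2: (f1 ^ 0d) ^ 6d = fc ^ 6d = 91
byte 3: (0a ^ 4c) ^ 69 = 46 ^ 69 = 2f
byte 4: (39 ^ 58) ^ 6e = 61 ^ 6e = 0f
byte 5: (fe ^ e9) ^ 20 = 17 ^ 20 = 37
byte 6: (20 ^ b6) ^ 65 = 96 ^ 65 = f3
byte 7: (fd ^ 04) ^ 72 = f9 ^ 72 = 8b
byte 8: (7d ^ 0d) ^ 72 = 70 ^ 72 = 02
byte 9: (9d ^ de) ^ 6f = 43 ^ 6f = 2c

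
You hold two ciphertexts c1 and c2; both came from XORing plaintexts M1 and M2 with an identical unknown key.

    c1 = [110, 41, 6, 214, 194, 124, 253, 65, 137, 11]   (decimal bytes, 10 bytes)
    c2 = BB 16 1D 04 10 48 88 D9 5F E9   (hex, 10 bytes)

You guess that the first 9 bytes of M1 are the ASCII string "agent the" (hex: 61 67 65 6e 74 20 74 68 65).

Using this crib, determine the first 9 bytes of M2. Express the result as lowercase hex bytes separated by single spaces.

First, c1 ⊕ c2 = (M1 ⊕ K) ⊕ (M2 ⊕ K) = M1 ⊕ M2, so the key drops out. Then M2 = (M1 ⊕ M2) ⊕ M1 over the first 9 bytes.
byte 0: (6e XOR bb) XOR 61 = d5 XOR 61 = b4
byte 1: (29 XOR 16) XOR 67 = 3f XOR 67 = 58
byte 2: (06 XOR 1d) XOR 65 = 1b XOR 65 = 7e
byte 3: (d6 XOR 04) XOR 6e = d2 XOR 6e = bc
byte 4: (c2 XOR 10) XOR 74 = d2 XOR 74 = a6
byte 5: (7c XOR 48) XOR 20 = 34 XOR 20 = 14
byte 6: (fd XOR 88) XOR 74 = 75 XOR 74 = 01
byte 7: (41 XOR d9) XOR 68 = 98 XOR 68 = f0
byte 8: (89 XOR 5f) XOR 65 = d6 XOR 65 = b3

b4 58 7e bc a6 14 01 f0 b3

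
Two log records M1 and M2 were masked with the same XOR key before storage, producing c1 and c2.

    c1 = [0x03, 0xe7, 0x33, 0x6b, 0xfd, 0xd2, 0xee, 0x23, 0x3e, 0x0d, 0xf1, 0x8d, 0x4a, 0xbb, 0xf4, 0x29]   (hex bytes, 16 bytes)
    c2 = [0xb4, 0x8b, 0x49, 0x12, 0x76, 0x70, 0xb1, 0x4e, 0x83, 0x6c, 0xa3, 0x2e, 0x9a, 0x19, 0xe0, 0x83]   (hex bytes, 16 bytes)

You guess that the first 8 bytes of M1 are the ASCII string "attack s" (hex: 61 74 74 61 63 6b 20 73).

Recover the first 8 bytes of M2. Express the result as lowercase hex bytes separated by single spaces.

First, c1 ⊕ c2 = (M1 ⊕ K) ⊕ (M2 ⊕ K) = M1 ⊕ M2, so the key drops out. Then M2 = (M1 ⊕ M2) ⊕ M1 over the first 8 bytes.
byte 0: (03 XOR b4) XOR 61 = b7 XOR 61 = d6
byte 1: (e7 XOR 8b) XOR 74 = 6c XOR 74 = 18
byte 2: (33 XOR 49) XOR 74 = 7a XOR 74 = 0e
byte 3: (6b XOR 12) XOR 61 = 79 XOR 61 = 18
byte 4: (fd XOR 76) XOR 63 = 8b XOR 63 = e8
byte 5: (d2 XOR 70) XOR 6b = a2 XOR 6b = c9
byte 6: (ee XOR b1) XOR 20 = 5f XOR 20 = 7f
byte 7: (23 XOR 4e) XOR 73 = 6d XOR 73 = 1e

d6 18 0e 18 e8 c9 7f 1e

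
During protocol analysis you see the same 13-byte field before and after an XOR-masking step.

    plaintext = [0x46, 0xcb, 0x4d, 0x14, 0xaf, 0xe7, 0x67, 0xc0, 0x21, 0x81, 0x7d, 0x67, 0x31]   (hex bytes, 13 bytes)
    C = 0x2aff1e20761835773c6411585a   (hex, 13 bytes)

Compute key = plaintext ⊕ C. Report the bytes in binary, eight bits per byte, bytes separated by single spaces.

01101100 00110100 01010011 00110100 11011001 11111111 01010010 10110111 00011101 11100101 01101100 00111111 01101011

Since C = plaintext ⊕ key, XORing both sides with plaintext gives key = plaintext ⊕ C.
byte 0: 46 xor 2a = 6c
byte 1: cb xor ff = 34
byte 2: 4d xor 1e = 53
byte 3: 14 xor 20 = 34
byte 4: af xor 76 = d9
byte 5: e7 xor 18 = ff
byte 6: 67 xor 35 = 52
byte 7: c0 xor 77 = b7
byte 8: 21 xor 3c = 1d
byte 9: 81 xor 64 = e5
byte 10: 7d xor 11 = 6c
byte 11: 67 xor 58 = 3f
byte 12: 31 xor 5a = 6b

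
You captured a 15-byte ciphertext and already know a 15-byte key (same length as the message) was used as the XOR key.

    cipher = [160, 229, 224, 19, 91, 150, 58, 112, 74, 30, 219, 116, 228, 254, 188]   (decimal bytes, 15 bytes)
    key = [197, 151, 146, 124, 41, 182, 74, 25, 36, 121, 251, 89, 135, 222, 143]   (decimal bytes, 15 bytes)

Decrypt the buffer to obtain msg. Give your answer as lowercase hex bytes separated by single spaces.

65 72 72 6f 72 20 70 69 6e 67 20 2d 63 20 33

XOR is its own inverse, so applying the key byte-wise gives the result directly.
a0 ⊕ c5 = 65
e5 ⊕ 97 = 72
e0 ⊕ 92 = 72
13 ⊕ 7c = 6f
5b ⊕ 29 = 72
96 ⊕ b6 = 20
3a ⊕ 4a = 70
70 ⊕ 19 = 69
4a ⊕ 24 = 6e
1e ⊕ 79 = 67
db ⊕ fb = 20
74 ⊕ 59 = 2d
e4 ⊕ 87 = 63
fe ⊕ de = 20
bc ⊕ 8f = 33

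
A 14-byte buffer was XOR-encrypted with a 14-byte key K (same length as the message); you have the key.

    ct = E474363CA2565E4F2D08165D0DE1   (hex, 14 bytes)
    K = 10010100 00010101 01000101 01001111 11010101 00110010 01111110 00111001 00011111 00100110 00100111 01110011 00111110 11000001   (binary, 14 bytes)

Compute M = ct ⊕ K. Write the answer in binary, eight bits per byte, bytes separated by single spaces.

byte 0: e4 ^ 94 = 70
byte 1: 74 ^ 15 = 61
byte 2: 36 ^ 45 = 73
byte 3: 3c ^ 4f = 73
byte 4: a2 ^ d5 = 77
byte 5: 56 ^ 32 = 64
byte 6: 5e ^ 7e = 20
byte 7: 4f ^ 39 = 76
byte 8: 2d ^ 1f = 32
byte 9: 08 ^ 26 = 2e
byte 10: 16 ^ 27 = 31
byte 11: 5d ^ 73 = 2e
byte 12: 0d ^ 3e = 33
byte 13: e1 ^ c1 = 20

01110000 01100001 01110011 01110011 01110111 01100100 00100000 01110110 00110010 00101110 00110001 00101110 00110011 00100000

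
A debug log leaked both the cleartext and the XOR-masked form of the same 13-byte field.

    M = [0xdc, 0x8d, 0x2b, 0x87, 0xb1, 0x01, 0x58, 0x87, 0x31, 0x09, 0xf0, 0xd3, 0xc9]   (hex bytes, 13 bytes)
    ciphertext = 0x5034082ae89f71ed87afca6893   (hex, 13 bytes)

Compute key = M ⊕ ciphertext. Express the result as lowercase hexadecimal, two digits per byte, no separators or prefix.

Since ciphertext = M ⊕ key, XORing both sides with M gives key = M ⊕ ciphertext.
byte 0: dc ^ 50 = 8c
byte 1: 8d ^ 34 = b9
byte 2: 2b ^ 08 = 23
byte 3: 87 ^ 2a = ad
byte 4: b1 ^ e8 = 59
byte 5: 01 ^ 9f = 9e
byte 6: 58 ^ 71 = 29
byte 7: 87 ^ ed = 6a
byte 8: 31 ^ 87 = b6
byte 9: 09 ^ af = a6
byte 10: f0 ^ ca = 3a
byte 11: d3 ^ 68 = bb
byte 12: c9 ^ 93 = 5a

8cb923ad599e296ab6a63abb5a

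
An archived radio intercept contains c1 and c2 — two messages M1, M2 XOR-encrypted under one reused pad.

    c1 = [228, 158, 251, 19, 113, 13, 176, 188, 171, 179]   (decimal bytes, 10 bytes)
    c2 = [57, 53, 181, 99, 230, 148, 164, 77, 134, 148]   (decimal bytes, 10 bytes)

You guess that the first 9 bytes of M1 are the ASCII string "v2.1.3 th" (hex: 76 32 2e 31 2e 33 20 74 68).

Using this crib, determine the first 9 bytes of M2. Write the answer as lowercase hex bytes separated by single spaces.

First, c1 ⊕ c2 = (M1 ⊕ K) ⊕ (M2 ⊕ K) = M1 ⊕ M2, so the key drops out. Then M2 = (M1 ⊕ M2) ⊕ M1 over the first 9 bytes.
byte 0: (e4 ^ 39) ^ 76 = dd ^ 76 = ab
byte 1: (9e ^ 35) ^ 32 = ab ^ 32 = 99
byte 2: (fb ^ b5) ^ 2e = 4e ^ 2e = 60
byte 3: (13 ^ 63) ^ 31 = 70 ^ 31 = 41
byte 4: (71 ^ e6) ^ 2e = 97 ^ 2e = b9
byte 5: (0d ^ 94) ^ 33 = 99 ^ 33 = aa
byte 6: (b0 ^ a4) ^ 20 = 14 ^ 20 = 34
byte 7: (bc ^ 4d) ^ 74 = f1 ^ 74 = 85
byte 8: (ab ^ 86) ^ 68 = 2d ^ 68 = 45

ab 99 60 41 b9 aa 34 85 45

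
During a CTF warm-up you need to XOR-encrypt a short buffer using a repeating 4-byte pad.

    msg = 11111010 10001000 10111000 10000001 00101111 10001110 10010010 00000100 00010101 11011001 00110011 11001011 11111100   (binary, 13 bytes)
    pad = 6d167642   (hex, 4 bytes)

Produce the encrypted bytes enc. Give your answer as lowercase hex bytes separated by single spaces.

The 4-byte key repeats, so the effective keystream is 6d 16 76 42 6d 16 76 42 6d 16 76 42 6d.
byte 0: 250 XOR 109 = 151
byte 1: 136 XOR  22 = 158
byte 2: 184 XOR 118 = 206
byte 3: 129 XOR  66 = 195
byte 4:  47 XOR 109 =  66
byte 5: 142 XOR  22 = 152
byte 6: 146 XOR 118 = 228
byte 7:   4 XOR  66 =  70
byte 8:  21 XOR 109 = 120
byte 9: 217 XOR  22 = 207
byte 10:  51 XOR 118 =  69
byte 11: 203 XOR  66 = 137
byte 12: 252 XOR 109 = 145

97 9e ce c3 42 98 e4 46 78 cf 45 89 91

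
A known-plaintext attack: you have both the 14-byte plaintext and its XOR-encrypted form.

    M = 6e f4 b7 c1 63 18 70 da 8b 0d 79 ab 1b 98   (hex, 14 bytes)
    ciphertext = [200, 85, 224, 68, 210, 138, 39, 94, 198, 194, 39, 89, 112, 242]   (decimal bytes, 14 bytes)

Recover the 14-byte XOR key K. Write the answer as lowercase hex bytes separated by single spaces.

a6 a1 57 85 b1 92 57 84 4d cf 5e f2 6b 6a

Since ciphertext = M ⊕ K, XORing both sides with M gives K = M ⊕ ciphertext.
byte 0: 6e ^ c8 = a6
byte 1: f4 ^ 55 = a1
byte 2: b7 ^ e0 = 57
byte 3: c1 ^ 44 = 85
byte 4: 63 ^ d2 = b1
byte 5: 18 ^ 8a = 92
byte 6: 70 ^ 27 = 57
byte 7: da ^ 5e = 84
byte 8: 8b ^ c6 = 4d
byte 9: 0d ^ c2 = cf
byte 10: 79 ^ 27 = 5e
byte 11: ab ^ 59 = f2
byte 12: 1b ^ 70 = 6b
byte 13: 98 ^ f2 = 6a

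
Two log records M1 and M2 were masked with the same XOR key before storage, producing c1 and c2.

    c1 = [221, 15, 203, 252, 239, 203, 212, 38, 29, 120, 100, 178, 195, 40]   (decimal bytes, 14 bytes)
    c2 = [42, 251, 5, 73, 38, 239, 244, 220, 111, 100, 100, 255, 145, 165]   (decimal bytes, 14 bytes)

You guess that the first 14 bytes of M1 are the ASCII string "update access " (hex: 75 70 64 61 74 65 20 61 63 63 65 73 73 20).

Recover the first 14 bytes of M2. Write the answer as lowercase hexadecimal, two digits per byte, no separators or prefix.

8284aad4bd41009b117f653e21ad

First, c1 ⊕ c2 = (M1 ⊕ K) ⊕ (M2 ⊕ K) = M1 ⊕ M2, so the key drops out. Then M2 = (M1 ⊕ M2) ⊕ M1 over the first 14 bytes.
byte 0: (dd ⊕ 2a) ⊕ 75 = f7 ⊕ 75 = 82
byte 1: (0f ⊕ fb) ⊕ 70 = f4 ⊕ 70 = 84
byte 2: (cb ⊕ 05) ⊕ 64 = ce ⊕ 64 = aa
byte 3: (fc ⊕ 49) ⊕ 61 = b5 ⊕ 61 = d4
byte 4: (ef ⊕ 26) ⊕ 74 = c9 ⊕ 74 = bd
byte 5: (cb ⊕ ef) ⊕ 65 = 24 ⊕ 65 = 41
byte 6: (d4 ⊕ f4) ⊕ 20 = 20 ⊕ 20 = 00
byte 7: (26 ⊕ dc) ⊕ 61 = fa ⊕ 61 = 9b
byte 8: (1d ⊕ 6f) ⊕ 63 = 72 ⊕ 63 = 11
byte 9: (78 ⊕ 64) ⊕ 63 = 1c ⊕ 63 = 7f
byte 10: (64 ⊕ 64) ⊕ 65 = 00 ⊕ 65 = 65
byte 11: (b2 ⊕ ff) ⊕ 73 = 4d ⊕ 73 = 3e
byte 12: (c3 ⊕ 91) ⊕ 73 = 52 ⊕ 73 = 21
byte 13: (28 ⊕ a5) ⊕ 20 = 8d ⊕ 20 = ad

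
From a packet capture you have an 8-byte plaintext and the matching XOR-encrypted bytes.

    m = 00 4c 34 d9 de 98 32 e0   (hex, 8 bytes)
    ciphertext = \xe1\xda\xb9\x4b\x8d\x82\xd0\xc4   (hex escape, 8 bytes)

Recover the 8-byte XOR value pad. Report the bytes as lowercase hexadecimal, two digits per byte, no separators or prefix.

Since ciphertext = m ⊕ pad, XORing both sides with m gives pad = m ⊕ ciphertext.
byte 0: 00 ⊕ e1 = e1
byte 1: 4c ⊕ da = 96
byte 2: 34 ⊕ b9 = 8d
byte 3: d9 ⊕ 4b = 92
byte 4: de ⊕ 8d = 53
byte 5: 98 ⊕ 82 = 1a
byte 6: 32 ⊕ d0 = e2
byte 7: e0 ⊕ c4 = 24

e1968d92531ae224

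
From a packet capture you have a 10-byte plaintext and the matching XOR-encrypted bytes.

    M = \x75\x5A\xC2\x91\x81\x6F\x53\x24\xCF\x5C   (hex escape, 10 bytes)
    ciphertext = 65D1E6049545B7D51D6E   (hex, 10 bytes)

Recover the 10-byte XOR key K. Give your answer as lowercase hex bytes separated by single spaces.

10 8b 24 95 14 2a e4 f1 d2 32

Since ciphertext = M ⊕ K, XORing both sides with M gives K = M ⊕ ciphertext.
byte 0: 75 xor 65 = 10
byte 1: 5a xor d1 = 8b
byte 2: c2 xor e6 = 24
byte 3: 91 xor 04 = 95
byte 4: 81 xor 95 = 14
byte 5: 6f xor 45 = 2a
byte 6: 53 xor b7 = e4
byte 7: 24 xor d5 = f1
byte 8: cf xor 1d = d2
byte 9: 5c xor 6e = 32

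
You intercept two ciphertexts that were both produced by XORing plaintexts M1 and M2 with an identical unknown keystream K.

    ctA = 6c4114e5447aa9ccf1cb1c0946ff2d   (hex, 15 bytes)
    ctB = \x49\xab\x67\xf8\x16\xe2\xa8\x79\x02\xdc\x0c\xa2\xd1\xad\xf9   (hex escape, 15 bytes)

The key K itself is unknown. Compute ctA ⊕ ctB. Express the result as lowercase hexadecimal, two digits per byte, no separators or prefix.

25ea731d529801b5f31710ab9752d4

ctA ⊕ ctB = (M1 ⊕ K) ⊕ (M2 ⊕ K) = M1 ⊕ M2 — the shared key cancels under XOR.
6c xor 49 = 25
41 xor ab = ea
14 xor 67 = 73
e5 xor f8 = 1d
44 xor 16 = 52
7a xor e2 = 98
a9 xor a8 = 01
cc xor 79 = b5
f1 xor 02 = f3
cb xor dc = 17
1c xor 0c = 10
09 xor a2 = ab
46 xor d1 = 97
ff xor ad = 52
2d xor f9 = d4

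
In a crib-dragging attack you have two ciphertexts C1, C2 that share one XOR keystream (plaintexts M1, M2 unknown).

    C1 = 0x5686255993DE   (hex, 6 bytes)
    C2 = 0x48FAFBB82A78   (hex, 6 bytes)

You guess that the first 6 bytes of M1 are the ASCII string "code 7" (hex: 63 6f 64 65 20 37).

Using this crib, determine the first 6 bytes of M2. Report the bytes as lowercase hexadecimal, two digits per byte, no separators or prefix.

7d13ba849991

First, C1 ⊕ C2 = (M1 ⊕ K) ⊕ (M2 ⊕ K) = M1 ⊕ M2, so the key drops out. Then M2 = (M1 ⊕ M2) ⊕ M1 over the first 6 bytes.
byte 0: (56 ^ 48) ^ 63 = 1e ^ 63 = 7d
byte 1: (86 ^ fa) ^ 6f = 7c ^ 6f = 13
byte 2: (25 ^ fb) ^ 64 = de ^ 64 = ba
byte 3: (59 ^ b8) ^ 65 = e1 ^ 65 = 84
byte 4: (93 ^ 2a) ^ 20 = b9 ^ 20 = 99
byte 5: (de ^ 78) ^ 37 = a6 ^ 37 = 91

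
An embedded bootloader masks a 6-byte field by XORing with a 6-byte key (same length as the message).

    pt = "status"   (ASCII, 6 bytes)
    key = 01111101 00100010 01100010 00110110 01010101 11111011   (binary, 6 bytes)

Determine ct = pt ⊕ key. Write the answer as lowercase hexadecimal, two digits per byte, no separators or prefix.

0e5603422088

XOR is its own inverse, so applying the key byte-wise gives the result directly.
115 xor 125 =  14
116 xor  34 =  86
 97 xor  98 =   3
116 xor  54 =  66
117 xor  85 =  32
115 xor 251 = 136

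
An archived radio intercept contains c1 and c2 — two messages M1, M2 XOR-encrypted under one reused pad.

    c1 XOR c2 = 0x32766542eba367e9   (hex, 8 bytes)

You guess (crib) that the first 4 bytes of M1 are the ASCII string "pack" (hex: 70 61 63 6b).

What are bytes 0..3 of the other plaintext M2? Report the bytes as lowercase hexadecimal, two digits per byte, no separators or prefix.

Since c1 ⊕ c2 = M1 ⊕ M2, XORing with the guessed M1 bytes yields the corresponding M2 bytes: M2 = (c1 ⊕ c2) ⊕ M1.
 50 ^ 112 =  66
118 ^  97 =  23
101 ^  99 =   6
 66 ^ 107 =  41

42170629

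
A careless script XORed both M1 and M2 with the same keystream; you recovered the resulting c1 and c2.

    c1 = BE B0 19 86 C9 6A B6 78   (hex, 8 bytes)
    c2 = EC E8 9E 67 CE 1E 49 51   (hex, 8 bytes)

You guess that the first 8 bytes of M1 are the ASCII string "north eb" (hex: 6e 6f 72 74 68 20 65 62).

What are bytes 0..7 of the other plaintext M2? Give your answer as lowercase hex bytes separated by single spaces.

3c 37 f5 95 6f 54 9a 4b

First, c1 ⊕ c2 = (M1 ⊕ K) ⊕ (M2 ⊕ K) = M1 ⊕ M2, so the key drops out. Then M2 = (M1 ⊕ M2) ⊕ M1 over the first 8 bytes.
byte 0: (be XOR ec) XOR 6e = 52 XOR 6e = 3c
byte 1: (b0 XOR e8) XOR 6f = 58 XOR 6f = 37
byte 2: (19 XOR 9e) XOR 72 = 87 XOR 72 = f5
byte 3: (86 XOR 67) XOR 74 = e1 XOR 74 = 95
byte 4: (c9 XOR ce) XOR 68 = 07 XOR 68 = 6f
byte 5: (6a XOR 1e) XOR 20 = 74 XOR 20 = 54
byte 6: (b6 XOR 49) XOR 65 = ff XOR 65 = 9a
byte 7: (78 XOR 51) XOR 62 = 29 XOR 62 = 4b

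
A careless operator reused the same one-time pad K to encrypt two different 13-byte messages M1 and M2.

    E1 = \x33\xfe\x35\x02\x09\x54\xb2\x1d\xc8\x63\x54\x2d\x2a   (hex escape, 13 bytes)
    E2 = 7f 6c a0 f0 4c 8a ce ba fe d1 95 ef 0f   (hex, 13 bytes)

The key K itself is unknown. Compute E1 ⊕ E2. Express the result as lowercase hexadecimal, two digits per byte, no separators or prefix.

E1 ⊕ E2 = (M1 ⊕ K) ⊕ (M2 ⊕ K) = M1 ⊕ M2 — the shared key cancels under XOR.
byte 0: 00110011 ^ 01111111 = 01001100
byte 1: 11111110 ^ 01101100 = 10010010
byte 2: 00110101 ^ 10100000 = 10010101
byte 3: 00000010 ^ 11110000 = 11110010
byte 4: 00001001 ^ 01001100 = 01000101
byte 5: 01010100 ^ 10001010 = 11011110
byte 6: 10110010 ^ 11001110 = 01111100
byte 7: 00011101 ^ 10111010 = 10100111
byte 8: 11001000 ^ 11111110 = 00110110
byte 9: 01100011 ^ 11010001 = 10110010
byte 10: 01010100 ^ 10010101 = 11000001
byte 11: 00101101 ^ 11101111 = 11000010
byte 12: 00101010 ^ 00001111 = 00100101

4c9295f245de7ca736b2c1c225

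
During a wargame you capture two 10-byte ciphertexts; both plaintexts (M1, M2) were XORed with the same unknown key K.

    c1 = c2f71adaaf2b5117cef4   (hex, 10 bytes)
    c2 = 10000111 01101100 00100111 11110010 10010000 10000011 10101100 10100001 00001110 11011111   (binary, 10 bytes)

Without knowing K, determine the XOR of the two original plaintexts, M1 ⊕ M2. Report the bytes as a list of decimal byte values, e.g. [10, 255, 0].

[69, 155, 61, 40, 63, 168, 253, 182, 192, 43]

c1 ⊕ c2 = (M1 ⊕ K) ⊕ (M2 ⊕ K) = M1 ⊕ M2 — the shared key cancels under XOR.
byte 0: c2 xor 87 = 45
byte 1: f7 xor 6c = 9b
byte 2: 1a xor 27 = 3d
byte 3: da xor f2 = 28
byte 4: af xor 90 = 3f
byte 5: 2b xor 83 = a8
byte 6: 51 xor ac = fd
byte 7: 17 xor a1 = b6
byte 8: ce xor 0e = c0
byte 9: f4 xor df = 2b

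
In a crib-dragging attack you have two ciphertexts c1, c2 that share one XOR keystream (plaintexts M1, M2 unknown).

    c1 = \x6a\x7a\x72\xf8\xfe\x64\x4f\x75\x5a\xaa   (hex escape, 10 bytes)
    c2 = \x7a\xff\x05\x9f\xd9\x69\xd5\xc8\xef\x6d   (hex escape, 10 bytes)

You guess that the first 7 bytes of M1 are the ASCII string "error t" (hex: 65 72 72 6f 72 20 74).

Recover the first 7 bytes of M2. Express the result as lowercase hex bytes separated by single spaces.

First, c1 ⊕ c2 = (M1 ⊕ K) ⊕ (M2 ⊕ K) = M1 ⊕ M2, so the key drops out. Then M2 = (M1 ⊕ M2) ⊕ M1 over the first 7 bytes.
byte 0: (6a ^ 7a) ^ 65 = 10 ^ 65 = 75
byte 1: (7a ^ ff) ^ 72 = 85 ^ 72 = f7
byte 2: (72 ^ 05) ^ 72 = 77 ^ 72 = 05
byte 3: (f8 ^ 9f) ^ 6f = 67 ^ 6f = 08
byte 4: (fe ^ d9) ^ 72 = 27 ^ 72 = 55
byte 5: (64 ^ 69) ^ 20 = 0d ^ 20 = 2d
byte 6: (4f ^ d5) ^ 74 = 9a ^ 74 = ee

75 f7 05 08 55 2d ee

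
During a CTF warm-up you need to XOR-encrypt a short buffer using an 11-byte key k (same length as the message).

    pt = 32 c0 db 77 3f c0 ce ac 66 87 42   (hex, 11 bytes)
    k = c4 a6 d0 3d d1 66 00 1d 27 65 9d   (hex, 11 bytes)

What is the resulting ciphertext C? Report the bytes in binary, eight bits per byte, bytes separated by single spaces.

11110110 01100110 00001011 01001010 11101110 10100110 11001110 10110001 01000001 11100010 11011111

32 xor c4 = f6
c0 xor a6 = 66
db xor d0 = 0b
77 xor 3d = 4a
3f xor d1 = ee
c0 xor 66 = a6
ce xor 00 = ce
ac xor 1d = b1
66 xor 27 = 41
87 xor 65 = e2
42 xor 9d = df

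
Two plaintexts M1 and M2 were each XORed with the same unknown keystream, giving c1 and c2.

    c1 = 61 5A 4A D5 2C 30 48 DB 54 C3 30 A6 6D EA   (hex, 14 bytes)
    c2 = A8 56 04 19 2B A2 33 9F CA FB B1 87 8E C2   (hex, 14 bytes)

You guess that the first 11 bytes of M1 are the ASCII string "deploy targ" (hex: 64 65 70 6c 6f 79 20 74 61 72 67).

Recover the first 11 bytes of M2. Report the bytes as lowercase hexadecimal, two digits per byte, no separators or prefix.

First, c1 ⊕ c2 = (M1 ⊕ K) ⊕ (M2 ⊕ K) = M1 ⊕ M2, so the key drops out. Then M2 = (M1 ⊕ M2) ⊕ M1 over the first 11 bytes.
byte 0: (61 ⊕ a8) ⊕ 64 = c9 ⊕ 64 = ad
byte 1: (5a ⊕ 56) ⊕ 65 = 0c ⊕ 65 = 69
byte 2: (4a ⊕ 04) ⊕ 70 = 4e ⊕ 70 = 3e
byte 3: (d5 ⊕ 19) ⊕ 6c = cc ⊕ 6c = a0
byte 4: (2c ⊕ 2b) ⊕ 6f = 07 ⊕ 6f = 68
byte 5: (30 ⊕ a2) ⊕ 79 = 92 ⊕ 79 = eb
byte 6: (48 ⊕ 33) ⊕ 20 = 7b ⊕ 20 = 5b
byte 7: (db ⊕ 9f) ⊕ 74 = 44 ⊕ 74 = 30
byte 8: (54 ⊕ ca) ⊕ 61 = 9e ⊕ 61 = ff
byte 9: (c3 ⊕ fb) ⊕ 72 = 38 ⊕ 72 = 4a
byte 10: (30 ⊕ b1) ⊕ 67 = 81 ⊕ 67 = e6

ad693ea068eb5b30ff4ae6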